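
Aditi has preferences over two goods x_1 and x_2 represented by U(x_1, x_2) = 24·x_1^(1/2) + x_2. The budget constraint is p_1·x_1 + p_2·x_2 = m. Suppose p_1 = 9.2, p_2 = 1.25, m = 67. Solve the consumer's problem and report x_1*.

x_1* = 2.6583

Utility is quasi-linear in x_2; the FOC for x_1 is 12/√x_1 = p_1/p_2.
Solve: √x_1 = 12·p_2/p_1, so x_1*(p_1,p_2) = (12·p_2/p_1)², and x_2* = (m − p_1·x_1*)/p_2.
Plugging in: x_1* = (12·1.25/9.2)² = 2.6583.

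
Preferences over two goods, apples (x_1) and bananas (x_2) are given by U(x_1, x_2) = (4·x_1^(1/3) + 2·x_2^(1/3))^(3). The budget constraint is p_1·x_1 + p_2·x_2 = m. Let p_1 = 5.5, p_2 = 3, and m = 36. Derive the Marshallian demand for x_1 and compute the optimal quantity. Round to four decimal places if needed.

x_1* = 4.4265

MU_x_1 ∝ 4·x_1^(-2/3), MU_x_2 ∝ 2·x_2^(-2/3), so MRS = 2·(x_2/x_1)^(2/3) = p_1/p_2.
Hence x_2/x_1 = ((1/2)·p_1/p_2)^(1/(2/3)), i.e. raised to the 1.5 power.
With the ratio pinned down, the budget gives x_1* = m/(p_1 + p_2·(x_2/x_1)) and x_2* = (x_2/x_1)·x_1*.
Numerically x_2/x_1 = 0.877642, so x_1* = 36/(5.5 + 3·0.877642) = 4.4265.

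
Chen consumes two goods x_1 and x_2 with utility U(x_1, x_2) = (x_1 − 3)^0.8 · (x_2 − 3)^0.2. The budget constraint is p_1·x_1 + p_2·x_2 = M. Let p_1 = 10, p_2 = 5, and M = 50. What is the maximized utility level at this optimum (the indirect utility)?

V = 0.3482

This is Cobb-Douglas in (x_1−3, x_2−3): tangency gives 0.8·p_2·(x_2−3) = 0.2·p_1·(x_1−3).
Substituting into the budget: x_1* = 3 + 0.8·(M − 3·p_1 − 3·p_2)/p_1, and x_2* = 3 + 0.2·(…)/p_2.
Discretionary income = 50 − 3·10 − 3·5 = 5; x_1* = 3 + 0.8·5/10 = 3.4; x_2* = 3 + 0.2·5/5 = 3.2.
Utility at the optimum: U(3.4, 3.2) = 0.3482.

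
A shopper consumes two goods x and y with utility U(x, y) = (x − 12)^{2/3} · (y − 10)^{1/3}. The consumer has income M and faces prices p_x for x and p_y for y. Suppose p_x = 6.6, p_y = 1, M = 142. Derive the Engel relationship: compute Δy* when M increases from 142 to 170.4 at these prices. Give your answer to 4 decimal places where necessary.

Discretionary income = 142 − 12·6.6 − 10·1 = 52.8; y* = 10 + 1/3·52.8/1 = 27.6.
At M' = 170.4: y* = 37.0667. Change: 37.0667 − 27.6 = 9.4667.

Δy* = 9.4667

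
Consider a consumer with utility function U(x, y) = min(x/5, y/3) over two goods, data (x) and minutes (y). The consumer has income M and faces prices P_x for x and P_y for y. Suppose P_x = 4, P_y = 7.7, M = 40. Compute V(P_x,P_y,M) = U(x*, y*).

V = 0.9281

Leontief preferences: the optimum is at the kink where x/5 = y/3, i.e. y = (3/5)·x.
Budget: P_x·x + P_y·(3/5)·x = M, so (5·P_x + 3·P_y)·x = 5·M.
Demand: x*(P_x,P_y,M) = 5·M/(5·P_x + 3·P_y), y* = 3·M/(5·P_x + 3·P_y).
Here 5·4 + 3·7.7 = 43.1, giving x* = 4.6404 and y* = 2.7842.
Utility at the optimum: U(4.6404, 2.7842) = 0.9281.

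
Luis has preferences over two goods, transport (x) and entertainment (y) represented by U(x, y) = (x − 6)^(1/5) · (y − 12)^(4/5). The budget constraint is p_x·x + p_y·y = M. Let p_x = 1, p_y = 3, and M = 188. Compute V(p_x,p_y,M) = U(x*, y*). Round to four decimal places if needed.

After buying the subsistence bundle (6, 12), a share 0.2 of the remaining income goes to x: x* = 6 + 0.2·(M − 6p_x − 12p_y)/p_x.
Discretionary income = 188 − 6·1 − 12·3 = 146; x* = 6 + 0.2·146/1 = 35.2; y* = 12 + 0.8·146/3 = 50.9333.
Utility at the optimum: U(35.2, 50.9333) = 36.7565.

V = 36.7565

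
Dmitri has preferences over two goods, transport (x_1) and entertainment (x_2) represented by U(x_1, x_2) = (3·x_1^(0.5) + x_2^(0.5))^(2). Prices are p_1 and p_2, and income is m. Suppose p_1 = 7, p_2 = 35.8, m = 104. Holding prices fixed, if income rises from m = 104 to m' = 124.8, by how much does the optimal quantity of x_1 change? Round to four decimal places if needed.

Δx_1* = 2.9082

MRS = MU_x_1/MU_x_2 = 3·(x_2/x_1)^(0.5). Set equal to p_1/p_2.
Solve for the ratio: x_2/x_1 = [(1/3)·p_1/p_2]^(2).
With the ratio pinned down, the budget gives x_1* = m/(p_1 + p_2·(x_2/x_1)) and x_2* = (x_2/x_1)·x_1*.
Numerically x_2/x_1 = 0.004248, so x_1* = 104/(7 + 35.8·0.004248) = 14.5412.
At m' = 124.8: x_1* = 17.4495. Change: 17.4495 − 14.5412 = 2.9082.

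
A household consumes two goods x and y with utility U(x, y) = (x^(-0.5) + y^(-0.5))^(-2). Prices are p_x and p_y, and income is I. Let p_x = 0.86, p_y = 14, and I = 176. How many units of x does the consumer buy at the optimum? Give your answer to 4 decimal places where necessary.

MRS = MU_x/MU_y = (y/x)^(1.5). Set equal to p_x/p_y.
Solve for the ratio: y/x = [p_x/p_y]^(2/3).
Substitute y = (y/x)·x into the budget: x* = I/(p_x + p_y·(y/x)).
Numerically y/x = 0.155685, so x* = 176/(0.86 + 14·0.155685) = 57.9025.

x* = 57.9025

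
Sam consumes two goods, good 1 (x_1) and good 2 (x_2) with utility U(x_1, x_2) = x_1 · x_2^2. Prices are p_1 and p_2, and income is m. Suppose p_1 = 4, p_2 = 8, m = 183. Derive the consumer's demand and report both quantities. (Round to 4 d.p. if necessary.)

Tangency: MRS = (1/2)·x_2/x_1 = p_1/p_2.
So p_2·x_2 = 2·p_1·x_1; combined with the budget, a share 1/3 of income goes to x_1.
Demand: x_1*(p_1,p_2,m) = 1/3·m/p_1 and x_2* = 2/3·m/p_2.
At p_1=4, p_2=8, m=183: x_1* = 1/3·183/4 = 15.25, x_2* = 15.25.

x_1* = 15.25, x_2* = 15.25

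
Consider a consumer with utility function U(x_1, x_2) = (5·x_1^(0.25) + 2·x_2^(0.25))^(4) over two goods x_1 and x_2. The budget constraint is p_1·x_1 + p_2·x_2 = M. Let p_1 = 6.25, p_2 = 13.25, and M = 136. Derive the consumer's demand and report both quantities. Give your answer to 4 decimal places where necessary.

x_1* = 17.6994, x_2* = 1.9154

MRS = MU_x_1/MU_x_2 = (5/2)·(x_2/x_1)^(0.75). Set equal to p_1/p_2.
Solve for the ratio: x_2/x_1 = [(2/5)·p_1/p_2]^(4/3).
Substitute x_2 = (x_2/x_1)·x_1 into the budget: x_1* = M/(p_1 + p_2·(x_2/x_1)).
Numerically x_2/x_1 = 0.108218, so x_1* = 136/(6.25 + 13.25·0.108218) = 17.6994 and x_2* = 0.108218·17.6994 = 1.9154.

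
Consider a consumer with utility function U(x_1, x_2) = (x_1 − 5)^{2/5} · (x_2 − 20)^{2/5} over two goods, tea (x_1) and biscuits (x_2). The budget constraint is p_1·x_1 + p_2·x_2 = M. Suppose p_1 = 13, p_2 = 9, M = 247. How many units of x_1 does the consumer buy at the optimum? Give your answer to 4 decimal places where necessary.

Let x_1' = x_1−5, x_2' = x_2−20. MRS = x_2'/x_1' = p_1/p_2.
Substituting into the budget: x_1* = 5 + 0.5·(M − 5·p_1 − 20·p_2)/p_1, and x_2* = 20 + 0.5·(…)/p_2.
Discretionary income = 247 − 5·13 − 20·9 = 2; x_1* = 5 + 0.5·2/13 = 5.0769.

x_1* = 5.0769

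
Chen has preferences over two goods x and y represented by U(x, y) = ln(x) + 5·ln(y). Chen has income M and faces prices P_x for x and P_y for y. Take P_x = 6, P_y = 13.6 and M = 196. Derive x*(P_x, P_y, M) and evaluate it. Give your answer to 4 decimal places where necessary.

Tangency: MRS = (1/5)·y/x = P_x/P_y.
So P_y·y = 5·P_x·x; combined with the budget, a share 1/6 of income goes to x.
Demand: x*(P_x,P_y,M) = 1/6·M/P_x and y* = 5/6·M/P_y.
At P_x=6, P_y=13.6, M=196: x* = 1/6·196/6 = 5.4444.

x* = 5.4444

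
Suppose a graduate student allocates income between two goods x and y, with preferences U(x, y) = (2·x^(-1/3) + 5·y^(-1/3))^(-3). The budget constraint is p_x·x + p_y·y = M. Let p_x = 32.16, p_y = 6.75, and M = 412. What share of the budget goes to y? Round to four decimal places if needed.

share on y = 0.5737

MU_x ∝ 2·x^(-4/3), MU_y ∝ 5·y^(-4/3), so MRS = (2/5)·(y/x)^(4/3) = p_x/p_y.
Hence y/x = ((5/2)·p_x/p_y)^(1/(4/3)), i.e. raised to the 0.75 power.
With the ratio pinned down, the budget gives x* = M/(p_x + p_y·(y/x)) and y* = (y/x)·x*.
Numerically y/x = 6.411567, so x* = 412/(32.16 + 6.75·6.411567) = 5.4614 and y* = 6.411567·5.4614 = 35.0163.
Expenditure on y: 6.75·35.0163 = 236.3603; share = 0.5737.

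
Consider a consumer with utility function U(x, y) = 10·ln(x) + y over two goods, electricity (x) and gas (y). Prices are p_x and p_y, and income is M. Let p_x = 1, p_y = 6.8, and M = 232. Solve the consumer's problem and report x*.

Set MRS = p_x/p_y: (10/x)/1 = p_x/p_y.
So x*(p_x,p_y) = 10·p_y/p_x, independent of income; and y* = (M − 10·p_y)/p_y.
At the given prices: x* = 10·6.8/1 = 68.

x* = 68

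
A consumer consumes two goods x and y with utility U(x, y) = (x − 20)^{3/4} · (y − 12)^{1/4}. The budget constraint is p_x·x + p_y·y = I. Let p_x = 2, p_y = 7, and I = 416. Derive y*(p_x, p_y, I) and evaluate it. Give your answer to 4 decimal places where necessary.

y* = 22.4286

MRS = 3·(y−12)/(x−20). Tangency with p_x/p_y gives y−12 = (1/3)·(p_x/p_y)·(x−20).
Substituting into the budget: x* = 20 + 0.75·(I − 20·p_x − 12·p_y)/p_x, and y* = 12 + 0.25·(…)/p_y.
Discretionary income = 416 − 20·2 − 12·7 = 292; y* = 12 + 0.25·292/7 = 22.4286.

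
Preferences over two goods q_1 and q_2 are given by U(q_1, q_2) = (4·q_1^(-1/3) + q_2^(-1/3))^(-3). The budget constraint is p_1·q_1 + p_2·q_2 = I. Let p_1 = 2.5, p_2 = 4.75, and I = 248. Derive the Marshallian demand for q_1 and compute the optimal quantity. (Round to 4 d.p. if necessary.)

q_1* = 70.1015

MRS = MU_q_1/MU_q_2 = 4·(q_2/q_1)^(4/3). Set equal to p_1/p_2.
Hence q_2/q_1 = ((1/4)·p_1/p_2)^(1/(4/3)), i.e. raised to the 0.75 power.
Substitute q_2 = (q_2/q_1)·q_1 into the budget: q_1* = I/(p_1 + p_2·(q_2/q_1)).
Numerically q_2/q_1 = 0.218469, so q_1* = 248/(2.5 + 4.75·0.218469) = 70.1015.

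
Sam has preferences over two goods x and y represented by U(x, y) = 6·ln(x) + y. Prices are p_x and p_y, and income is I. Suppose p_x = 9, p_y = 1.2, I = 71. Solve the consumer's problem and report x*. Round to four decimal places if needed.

x* = 0.8

So x*(p_x,p_y) = 6·p_y/p_x, independent of income; and y* = (I − 6·p_y)/p_y.
At the given prices: x* = 6·1.2/9 = 0.8.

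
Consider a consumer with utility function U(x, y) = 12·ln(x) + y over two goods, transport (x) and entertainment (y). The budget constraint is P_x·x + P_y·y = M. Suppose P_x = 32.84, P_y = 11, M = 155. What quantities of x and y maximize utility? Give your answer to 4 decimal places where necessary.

Set MRS = P_x/P_y: (12/x)/1 = P_x/P_y.
So x*(P_x,P_y) = 12·P_y/P_x, independent of income; and y* = (M − 12·P_y)/P_y.
At the given prices: x* = 12·11/32.84 = 4.0195, and y* = 2.0909.

x* = 4.0195, y* = 2.0909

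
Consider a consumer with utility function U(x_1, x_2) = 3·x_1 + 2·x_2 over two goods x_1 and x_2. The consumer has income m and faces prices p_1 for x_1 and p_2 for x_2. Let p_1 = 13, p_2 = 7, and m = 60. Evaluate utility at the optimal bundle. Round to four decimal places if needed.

V = 17.1429

Linear utility — the consumer picks whichever good has higher MU/price: 3/13 = 0.2308 vs 2/7 = 0.2857.
x_2 gives more utility per dollar, so spend all income on x_2: x_2* = m/p_2, x_1* = 0.
Numerically: x_1* = 0, x_2* = 8.5714.
Utility at the optimum: U(0, 8.5714) = 17.1429.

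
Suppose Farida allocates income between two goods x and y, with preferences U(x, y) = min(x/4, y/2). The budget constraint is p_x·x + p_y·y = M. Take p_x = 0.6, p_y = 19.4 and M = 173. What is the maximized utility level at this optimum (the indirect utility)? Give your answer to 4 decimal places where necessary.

Leontief preferences: the optimum is at the kink where x/4 = y/2, i.e. y = (1/2)·x.
Budget: p_x·x + p_y·(1/2)·x = M, so (4·p_x + 2·p_y)·x = 4·M.
Demand: x*(p_x,p_y,M) = 4·M/(4·p_x + 2·p_y), y* = 2·M/(4·p_x + 2·p_y).
Here 4·0.6 + 2·19.4 = 41.2, giving x* = 16.7961 and y* = 8.3981.
Utility at the optimum: U(16.7961, 8.3981) = 4.199.

V = 4.199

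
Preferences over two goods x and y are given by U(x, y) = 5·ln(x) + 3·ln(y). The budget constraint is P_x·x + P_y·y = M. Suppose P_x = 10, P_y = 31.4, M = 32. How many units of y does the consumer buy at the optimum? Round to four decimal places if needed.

y* = 0.3822

Tangency: MRS = (5/3)·y/x = P_x/P_y.
Rearranging, P_y·y = (3/5)·P_x·x. Substituting into the budget gives P_x·x·(1 + (3/5)) = M.
Demand: x*(P_x,P_y,M) = 0.625·M/P_x and y* = 0.375·M/P_y.
At P_x=10, P_y=31.4, M=32: y* = 0.375·32/31.4 = 0.3822.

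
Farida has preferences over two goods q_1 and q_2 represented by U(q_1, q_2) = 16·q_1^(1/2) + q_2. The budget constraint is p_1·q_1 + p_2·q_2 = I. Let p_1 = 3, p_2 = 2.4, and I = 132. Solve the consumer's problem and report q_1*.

q_1* = 40.96

Thus q_1* = (8·p_2/p_1)² — independent of I — with the rest of income spent on q_2.
Plugging in: q_1* = (8·2.4/3)² = 40.96.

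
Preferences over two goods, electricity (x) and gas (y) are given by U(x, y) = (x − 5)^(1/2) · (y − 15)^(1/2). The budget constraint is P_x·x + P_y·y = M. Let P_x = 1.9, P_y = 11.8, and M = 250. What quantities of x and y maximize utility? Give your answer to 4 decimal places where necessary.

MRS = (y−15)/(x−5). Tangency with P_x/P_y gives y−15 = (P_x/P_y)·(x−5).
Substituting into the budget: x* = 5 + 0.5·(M − 5·P_x − 15·P_y)/P_x, and y* = 15 + 0.5·(…)/P_y.
Discretionary income = 250 − 5·1.9 − 15·11.8 = 63.5; x* = 5 + 0.5·63.5/1.9 = 21.7105; y* = 15 + 0.5·63.5/11.8 = 17.6907.

x* = 21.7105, y* = 17.6907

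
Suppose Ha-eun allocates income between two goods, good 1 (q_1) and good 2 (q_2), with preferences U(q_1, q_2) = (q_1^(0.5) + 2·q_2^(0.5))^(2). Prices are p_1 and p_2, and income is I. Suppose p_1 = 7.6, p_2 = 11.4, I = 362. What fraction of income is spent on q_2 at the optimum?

MRS = MU_q_1/MU_q_2 = (1/2)·(q_2/q_1)^(0.5). Set equal to p_1/p_2.
Hence q_2/q_1 = (2·p_1/p_2)^(1/(0.5)), i.e. raised to the 2 power.
Substitute q_2 = (q_2/q_1)·q_1 into the budget: q_1* = I/(p_1 + p_2·(q_2/q_1)).
Numerically q_2/q_1 = 1.777778, so q_1* = 362/(7.6 + 11.4·1.777778) = 12.9904 and q_2* = 1.777778·12.9904 = 23.0941.
Expenditure on q_2: 11.4·23.0941 = 263.2727; share = 0.7273.

share on q_2 = 0.7273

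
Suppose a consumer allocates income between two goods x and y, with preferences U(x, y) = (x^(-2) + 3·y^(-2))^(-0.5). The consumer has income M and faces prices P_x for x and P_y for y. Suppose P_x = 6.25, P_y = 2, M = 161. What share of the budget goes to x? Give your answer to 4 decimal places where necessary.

share on x = 0.5971

MRS = MU_x/MU_y = (1/3)·(y/x)^(3). Set equal to P_x/P_y.
Solve for the ratio: y/x = [3·P_x/P_y]^(1/3).
Substitute y = (y/x)·x into the budget: x* = M/(P_x + P_y·(y/x)).
Numerically y/x = 2.108582, so x* = 161/(6.25 + 2·2.108582) = 15.3814 and y* = 2.108582·15.3814 = 32.433.
Expenditure on x: 6.25·15.3814 = 96.134; share = 0.5971.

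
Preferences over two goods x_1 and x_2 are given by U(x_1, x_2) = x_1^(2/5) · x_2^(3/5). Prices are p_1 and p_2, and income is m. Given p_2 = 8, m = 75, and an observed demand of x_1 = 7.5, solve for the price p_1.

p_1 = 4

Tangency: MRS = (2/3)·x_2/x_1 = p_1/p_2.
So 0.4·p_2·x_2 = 0.6·p_1·x_1; combined with the budget, a share 0.4 of income goes to x_1.
Demand: x_1*(p_1,p_2,m) = 0.4·m/p_1 and x_2* = 0.6·m/p_2.
Set x_1* = 7.5 in the demand function and solve for p_1: p_1 = 4.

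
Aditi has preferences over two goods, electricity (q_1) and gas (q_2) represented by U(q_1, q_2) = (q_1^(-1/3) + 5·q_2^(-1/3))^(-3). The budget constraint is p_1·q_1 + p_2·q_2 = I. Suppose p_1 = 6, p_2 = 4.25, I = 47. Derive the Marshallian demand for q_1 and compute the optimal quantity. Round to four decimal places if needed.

q_1* = 1.9258

MRS = MU_q_1/MU_q_2 = (1/5)·(q_2/q_1)^(4/3). Set equal to p_1/p_2.
Hence q_2/q_1 = (5·p_1/p_2)^(1/(4/3)), i.e. raised to the 0.75 power.
Substitute q_2 = (q_2/q_1)·q_1 into the budget: q_1* = I/(p_1 + p_2·(q_2/q_1)).
Numerically q_2/q_1 = 4.330612, so q_1* = 47/(6 + 4.25·4.330612) = 1.9258.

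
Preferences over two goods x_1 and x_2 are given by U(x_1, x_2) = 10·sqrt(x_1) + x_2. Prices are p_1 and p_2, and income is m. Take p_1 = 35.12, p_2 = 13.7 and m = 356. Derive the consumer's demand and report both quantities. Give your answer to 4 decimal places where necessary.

x_1* = 3.8043, x_2* = 16.2331

Plugging in: x_1* = (5·13.7/35.12)² = 3.8043, x_2* = 16.2331.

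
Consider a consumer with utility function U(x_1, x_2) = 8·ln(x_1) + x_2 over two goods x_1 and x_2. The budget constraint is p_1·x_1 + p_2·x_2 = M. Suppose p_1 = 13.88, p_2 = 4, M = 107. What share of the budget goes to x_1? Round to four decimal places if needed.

So x_1*(p_1,p_2) = 8·p_2/p_1, independent of income; and x_2* = (M − 8·p_2)/p_2.
At the given prices: x_1* = 8·4/13.88 = 2.3055, and x_2* = 18.75.
Expenditure on x_1: 13.88·2.3055 = 32; share = 0.2991.

share on x_1 = 0.2991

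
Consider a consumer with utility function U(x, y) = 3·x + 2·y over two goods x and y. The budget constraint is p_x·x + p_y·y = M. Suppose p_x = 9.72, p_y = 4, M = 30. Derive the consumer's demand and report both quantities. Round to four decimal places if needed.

x* = 0, y* = 7.5

Perfect substitutes: compare marginal utility per dollar. 3/p_x vs 2/p_y → 0.3086 vs 0.5.
y gives more utility per dollar, so spend all income on y: y* = M/p_y, x* = 0.
Numerically: x* = 0, y* = 7.5.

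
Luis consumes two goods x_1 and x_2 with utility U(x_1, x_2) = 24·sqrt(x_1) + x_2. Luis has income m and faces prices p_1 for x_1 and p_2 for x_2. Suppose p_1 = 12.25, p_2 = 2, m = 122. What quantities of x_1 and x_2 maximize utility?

x_1* = 3.8384, x_2* = 37.4898

MU_x_1 = 12/√x_1, MU_x_2 = 1. Tangency: 12/√x_1 = p_1/p_2.
Thus x_1* = (12·p_2/p_1)² — independent of m — with the rest of income spent on x_2.
Plugging in: x_1* = (12·2/12.25)² = 3.8384, x_2* = 37.4898.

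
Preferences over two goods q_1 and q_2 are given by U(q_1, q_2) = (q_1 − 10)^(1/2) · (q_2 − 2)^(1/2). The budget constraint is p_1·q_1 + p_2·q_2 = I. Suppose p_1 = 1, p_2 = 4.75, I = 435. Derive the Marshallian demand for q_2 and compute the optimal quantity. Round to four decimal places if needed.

q_2* = 45.7368

After buying the subsistence bundle (10, 2), a share 0.5 of the remaining income goes to q_1: q_1* = 10 + 0.5·(I − 10p_1 − 2p_2)/p_1.
Discretionary income = 435 − 10·1 − 2·4.75 = 415.5; q_2* = 2 + 0.5·415.5/4.75 = 45.7368.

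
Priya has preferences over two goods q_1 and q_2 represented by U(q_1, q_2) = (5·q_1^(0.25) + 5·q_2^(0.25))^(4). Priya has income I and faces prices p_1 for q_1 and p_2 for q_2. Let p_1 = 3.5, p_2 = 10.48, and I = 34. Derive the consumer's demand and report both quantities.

Numerically q_2/q_1 = 0.231709, so q_1* = 34/(3.5 + 10.48·0.231709) = 5.7352 and q_2* = 0.231709·5.7352 = 1.3289.

q_1* = 5.7352, q_2* = 1.3289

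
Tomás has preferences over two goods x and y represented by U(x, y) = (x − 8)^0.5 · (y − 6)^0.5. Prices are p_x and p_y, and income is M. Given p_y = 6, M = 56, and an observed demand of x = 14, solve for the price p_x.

This is Cobb-Douglas in (x−8, y−6): tangency gives 0.5·p_y·(y−6) = 0.5·p_x·(x−8).
Substituting into the budget: x* = 8 + 0.5·(M − 8·p_x − 6·p_y)/p_x, and y* = 6 + 0.5·(…)/p_y.
Set x* = 14 in the demand function and solve for p_x: p_x = 1.

p_x = 1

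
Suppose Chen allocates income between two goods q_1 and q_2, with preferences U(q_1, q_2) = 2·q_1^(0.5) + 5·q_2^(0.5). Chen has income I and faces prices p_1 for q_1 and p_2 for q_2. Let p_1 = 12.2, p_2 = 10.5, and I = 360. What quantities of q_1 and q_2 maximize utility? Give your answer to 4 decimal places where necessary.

MU_q_1 ∝ 2·q_1^(-0.5), MU_q_2 ∝ 5·q_2^(-0.5), so MRS = (2/5)·(q_2/q_1)^(0.5) = p_1/p_2.
Solve for the ratio: q_2/q_1 = [(5/2)·p_1/p_2]^(2).
With the ratio pinned down, the budget gives q_1* = I/(p_1 + p_2·(q_2/q_1)) and q_2* = (q_2/q_1)·q_1*.
Numerically q_2/q_1 = 8.437642, so q_1* = 360/(12.2 + 10.5·8.437642) = 3.5716 and q_2* = 8.437642·3.5716 = 30.1359.

q_1* = 3.5716, q_2* = 30.1359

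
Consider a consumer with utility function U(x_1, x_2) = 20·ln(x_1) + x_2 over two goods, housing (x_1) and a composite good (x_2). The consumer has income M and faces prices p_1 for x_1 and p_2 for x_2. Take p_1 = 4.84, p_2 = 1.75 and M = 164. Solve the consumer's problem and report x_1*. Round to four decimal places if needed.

So x_1*(p_1,p_2) = 20·p_2/p_1, independent of income; and x_2* = (M − 20·p_2)/p_2.
At the given prices: x_1* = 20·1.75/4.84 = 7.2314.

x_1* = 7.2314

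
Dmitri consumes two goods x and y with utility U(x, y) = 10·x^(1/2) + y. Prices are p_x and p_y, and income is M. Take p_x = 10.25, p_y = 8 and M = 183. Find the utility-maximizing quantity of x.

x* = 15.229

MU_x = 5/√x, MU_y = 1. Tangency: 5/√x = p_x/p_y.
Thus x* = (5·p_y/p_x)² — independent of M — with the rest of income spent on y.
Plugging in: x* = (5·8/10.25)² = 15.229.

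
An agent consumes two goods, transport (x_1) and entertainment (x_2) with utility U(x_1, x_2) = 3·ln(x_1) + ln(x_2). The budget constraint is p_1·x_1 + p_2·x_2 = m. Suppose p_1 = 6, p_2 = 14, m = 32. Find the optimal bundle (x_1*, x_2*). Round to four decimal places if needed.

Demand: x_1*(p_1,p_2,m) = 0.75·m/p_1 and x_2* = 0.25·m/p_2.
At p_1=6, p_2=14, m=32: x_1* = 0.75·32/6 = 4, x_2* = 0.5714.

x_1* = 4, x_2* = 0.5714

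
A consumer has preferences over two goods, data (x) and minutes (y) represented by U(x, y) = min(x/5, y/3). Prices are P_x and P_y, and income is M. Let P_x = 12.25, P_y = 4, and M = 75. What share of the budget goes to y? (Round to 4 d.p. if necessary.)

With perfect complements, no substitution: consume in ratio x:y = 5:3.
Budget: P_x·x + P_y·(3/5)·x = M, so (5·P_x + 3·P_y)·x = 5·M.
Demand: x*(P_x,P_y,M) = 5·M/(5·P_x + 3·P_y), y* = 3·M/(5·P_x + 3·P_y).
Here 5·12.25 + 3·4 = 73.25, giving x* = 5.1195 and y* = 3.0717.
Expenditure on y: 4·3.0717 = 12.2867; share = 0.1638.

share on y = 0.1638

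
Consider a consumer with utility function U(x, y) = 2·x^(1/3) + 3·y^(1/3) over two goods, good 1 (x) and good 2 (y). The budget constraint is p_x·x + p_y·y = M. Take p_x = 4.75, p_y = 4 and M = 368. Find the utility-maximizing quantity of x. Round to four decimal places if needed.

x* = 25.8078

MRS = MU_x/MU_y = (2/3)·(y/x)^(2/3). Set equal to p_x/p_y.
Solve for the ratio: y/x = [(3/2)·p_x/p_y]^(1.5).
With the ratio pinned down, the budget gives x* = M/(p_x + p_y·(y/x)) and y* = (y/x)·x*.
Numerically y/x = 2.377318, so x* = 368/(4.75 + 4·2.377318) = 25.8078.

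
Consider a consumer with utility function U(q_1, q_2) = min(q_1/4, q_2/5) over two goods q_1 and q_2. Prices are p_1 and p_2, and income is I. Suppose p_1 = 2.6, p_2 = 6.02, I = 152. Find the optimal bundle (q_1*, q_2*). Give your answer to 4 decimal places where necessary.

q_1* = 15.0123, q_2* = 18.7654

Leontief preferences: the optimum is at the kink where q_1/4 = q_2/5, i.e. q_2 = (5/4)·q_1.
Budget: p_1·q_1 + p_2·(5/4)·q_1 = I, so (4·p_1 + 5·p_2)·q_1 = 4·I.
Demand: q_1*(p_1,p_2,I) = 4·I/(4·p_1 + 5·p_2), q_2* = 5·I/(4·p_1 + 5·p_2).
Here 4·2.6 + 5·6.02 = 40.5, giving q_1* = 15.0123 and q_2* = 18.7654.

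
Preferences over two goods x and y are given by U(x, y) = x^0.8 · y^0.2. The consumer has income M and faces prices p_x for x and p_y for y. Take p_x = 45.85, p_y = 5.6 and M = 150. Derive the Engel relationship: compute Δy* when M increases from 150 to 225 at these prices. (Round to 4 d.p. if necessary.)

Δy* = 2.6786

The MRS is 4·y/x. Set MRS = p_x/p_y.
Rearranging, p_y·y = (1/4)·p_x·x. Substituting into the budget gives p_x·x·(1 + (1/4)) = M.
Demand: x*(p_x,p_y,M) = 0.8·M/p_x and y* = 0.2·M/p_y.
At p_x=45.85, p_y=5.6, M=150: y* = 0.2·150/5.6 = 5.3571.
At M' = 225: y* = 8.0357. Change: 8.0357 − 5.3571 = 2.6786.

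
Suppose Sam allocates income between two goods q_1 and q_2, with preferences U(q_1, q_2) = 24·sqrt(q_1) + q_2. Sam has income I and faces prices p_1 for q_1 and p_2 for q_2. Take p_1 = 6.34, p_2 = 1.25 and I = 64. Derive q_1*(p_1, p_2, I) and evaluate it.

q_1* = 5.5976

Plugging in: q_1* = (12·1.25/6.34)² = 5.5976.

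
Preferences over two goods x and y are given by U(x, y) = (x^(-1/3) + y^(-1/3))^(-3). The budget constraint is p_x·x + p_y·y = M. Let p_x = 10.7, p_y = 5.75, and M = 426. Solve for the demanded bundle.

x* = 21.4488, y* = 34.1735

From the CES first-order condition, (y/x)^(4/3) = p_x/p_y.
Hence y/x = (p_x/p_y)^(1/(4/3)), i.e. raised to the 0.75 power.
Substitute y = (y/x)·x into the budget: x* = M/(p_x + p_y·(y/x)).
Numerically y/x = 1.593261, so x* = 426/(10.7 + 5.75·1.593261) = 21.4488 and y* = 1.593261·21.4488 = 34.1735.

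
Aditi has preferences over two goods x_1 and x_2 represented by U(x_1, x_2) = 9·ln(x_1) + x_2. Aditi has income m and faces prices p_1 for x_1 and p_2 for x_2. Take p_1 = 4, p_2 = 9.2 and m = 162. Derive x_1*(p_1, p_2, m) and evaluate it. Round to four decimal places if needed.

MU_x_1 = 9/x_1, MU_x_2 = 1. Tangency: 9/x_1 = p_1/p_2.
So x_1*(p_1,p_2) = 9·p_2/p_1, independent of income; and x_2* = (m − 9·p_2)/p_2.
At the given prices: x_1* = 9·9.2/4 = 20.7.

x_1* = 20.7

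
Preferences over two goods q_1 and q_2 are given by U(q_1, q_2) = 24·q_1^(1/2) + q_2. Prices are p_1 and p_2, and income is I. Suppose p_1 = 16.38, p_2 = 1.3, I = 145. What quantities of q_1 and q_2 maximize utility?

q_1* = 0.907, q_2* = 100.1099

Plugging in: q_1* = (12·1.3/16.38)² = 0.907, q_2* = 100.1099.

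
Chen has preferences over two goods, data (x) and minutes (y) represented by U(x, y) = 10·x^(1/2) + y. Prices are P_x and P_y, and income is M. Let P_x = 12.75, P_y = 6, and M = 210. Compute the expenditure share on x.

share on x = 0.3361

Thus x* = (5·P_y/P_x)² — independent of M — with the rest of income spent on y.
Plugging in: x* = (5·6/12.75)² = 5.5363, y* = 23.2353.
Expenditure on x: 12.75·5.5363 = 70.5882; share = 0.3361.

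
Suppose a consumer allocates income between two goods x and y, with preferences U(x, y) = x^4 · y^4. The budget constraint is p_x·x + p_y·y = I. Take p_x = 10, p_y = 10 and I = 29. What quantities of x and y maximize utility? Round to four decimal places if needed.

x* = 1.45, y* = 1.45

The MRS is y/x. Set MRS = p_x/p_y.
So 4·p_y·y = 4·p_x·x; combined with the budget, a share 0.5 of income goes to x.
Demand: x*(p_x,p_y,I) = 0.5·I/p_x and y* = 0.5·I/p_y.
At p_x=10, p_y=10, I=29: x* = 0.5·29/10 = 1.45, y* = 1.45.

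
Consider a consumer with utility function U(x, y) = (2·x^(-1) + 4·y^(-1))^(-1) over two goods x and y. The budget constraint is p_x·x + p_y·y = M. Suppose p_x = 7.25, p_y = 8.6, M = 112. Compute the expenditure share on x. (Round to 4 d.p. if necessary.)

MRS = MU_x/MU_y = (1/2)·(y/x)^(2). Set equal to p_x/p_y.
Solve for the ratio: y/x = [2·p_x/p_y]^(0.5).
Substitute y = (y/x)·x into the budget: x* = M/(p_x + p_y·(y/x)).
Numerically y/x = 1.298479, so x* = 112/(7.25 + 8.6·1.298479) = 6.0814 and y* = 1.298479·6.0814 = 7.8965.
Expenditure on x: 7.25·6.0814 = 44.0899; share = 0.3937.

share on x = 0.3937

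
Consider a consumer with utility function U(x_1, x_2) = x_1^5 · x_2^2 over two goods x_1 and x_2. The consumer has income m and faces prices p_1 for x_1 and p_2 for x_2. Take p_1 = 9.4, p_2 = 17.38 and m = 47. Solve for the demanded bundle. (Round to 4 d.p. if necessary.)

MU_x_1/MU_x_2 = (5·x_2)/(2·x_1); tangency sets this equal to p_1/p_2.
So 5·p_2·x_2 = 2·p_1·x_1; combined with the budget, a share 5/7 of income goes to x_1.
Demand: x_1*(p_1,p_2,m) = 5/7·m/p_1 and x_2* = 2/7·m/p_2.
At p_1=9.4, p_2=17.38, m=47: x_1* = 5/7·47/9.4 = 3.5714, x_2* = 0.7726.

x_1* = 3.5714, x_2* = 0.7726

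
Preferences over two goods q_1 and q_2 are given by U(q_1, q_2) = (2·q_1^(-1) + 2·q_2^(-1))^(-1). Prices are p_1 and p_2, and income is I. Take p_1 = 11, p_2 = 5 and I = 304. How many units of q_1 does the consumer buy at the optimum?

q_1* = 16.5072

With the ratio pinned down, the budget gives q_1* = I/(p_1 + p_2·(q_2/q_1)) and q_2* = (q_2/q_1)·q_1*.
Numerically q_2/q_1 = 1.48324, so q_1* = 304/(11 + 5·1.48324) = 16.5072.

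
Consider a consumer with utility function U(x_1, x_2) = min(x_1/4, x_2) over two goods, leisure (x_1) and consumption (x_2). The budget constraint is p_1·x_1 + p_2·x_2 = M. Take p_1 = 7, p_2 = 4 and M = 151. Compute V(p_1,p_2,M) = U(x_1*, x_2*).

Leontief preferences: the optimum is at the kink where x_1/4 = x_2/1, i.e. x_2 = (1/4)·x_1.
Budget: p_1·x_1 + p_2·(1/4)·x_1 = M, so (4·p_1 + p_2)·x_1 = 4·M.
Demand: x_1*(p_1,p_2,M) = 4·M/(4·p_1 + p_2), x_2* = M/(4·p_1 + p_2).
Here 4·7 + 4 = 32, giving x_1* = 18.875 and x_2* = 4.7188.
Utility at the optimum: U(18.875, 4.7188) = 4.7188.

V = 4.7188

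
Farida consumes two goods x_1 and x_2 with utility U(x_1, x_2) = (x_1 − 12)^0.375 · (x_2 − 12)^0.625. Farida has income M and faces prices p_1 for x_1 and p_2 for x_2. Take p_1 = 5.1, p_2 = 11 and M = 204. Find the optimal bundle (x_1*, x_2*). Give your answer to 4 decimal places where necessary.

After buying the subsistence bundle (12, 12), a share 0.375 of the remaining income goes to x_1: x_1* = 12 + 0.375·(M − 12p_1 − 12p_2)/p_1.
Discretionary income = 204 − 12·5.1 − 12·11 = 10.8; x_1* = 12 + 0.375·10.8/5.1 = 12.7941; x_2* = 12 + 0.625·10.8/11 = 12.6136.

x_1* = 12.7941, x_2* = 12.6136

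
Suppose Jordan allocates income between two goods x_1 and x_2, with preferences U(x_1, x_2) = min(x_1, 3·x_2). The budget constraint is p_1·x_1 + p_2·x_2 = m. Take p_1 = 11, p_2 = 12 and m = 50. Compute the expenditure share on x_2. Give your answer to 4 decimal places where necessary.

Leontief preferences: the optimum is at the kink where x_1/3 = x_2/1, i.e. x_2 = (1/3)·x_1.
Budget: p_1·x_1 + p_2·(1/3)·x_1 = m, so (3·p_1 + p_2)·x_1 = 3·m.
Demand: x_1*(p_1,p_2,m) = 3·m/(3·p_1 + p_2), x_2* = m/(3·p_1 + p_2).
Here 3·11 + 12 = 45, giving x_1* = 3.3333 and x_2* = 1.1111.
Expenditure on x_2: 12·1.1111 = 13.3333; share = 0.2667.

share on x_2 = 0.2667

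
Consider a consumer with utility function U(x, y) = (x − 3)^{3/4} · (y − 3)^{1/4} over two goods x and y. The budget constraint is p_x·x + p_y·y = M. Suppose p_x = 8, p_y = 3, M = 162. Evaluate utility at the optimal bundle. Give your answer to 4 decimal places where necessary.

After buying the subsistence bundle (3, 3), a share 0.75 of the remaining income goes to x: x* = 3 + 0.75·(M − 3p_x − 3p_y)/p_x.
Discretionary income = 162 − 3·8 − 3·3 = 129; x* = 3 + 0.75·129/8 = 15.0938; y* = 3 + 0.25·129/3 = 13.75.
Utility at the optimum: U(15.0938, 13.75) = 11.7428.

V = 11.7428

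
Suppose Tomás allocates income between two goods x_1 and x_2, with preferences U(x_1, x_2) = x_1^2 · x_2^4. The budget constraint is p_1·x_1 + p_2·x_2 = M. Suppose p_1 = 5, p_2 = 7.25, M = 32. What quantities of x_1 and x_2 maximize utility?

Demand: x_1*(p_1,p_2,M) = 1/3·M/p_1 and x_2* = 2/3·M/p_2.
At p_1=5, p_2=7.25, M=32: x_1* = 1/3·32/5 = 2.1333, x_2* = 2.9425.

x_1* = 2.1333, x_2* = 2.9425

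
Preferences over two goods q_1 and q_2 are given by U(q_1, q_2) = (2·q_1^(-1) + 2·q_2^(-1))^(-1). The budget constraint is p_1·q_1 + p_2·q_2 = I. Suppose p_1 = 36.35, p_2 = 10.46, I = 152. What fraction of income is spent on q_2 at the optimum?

From the CES first-order condition, (q_2/q_1)^(2) = p_1/p_2.
Hence q_2/q_1 = (p_1/p_2)^(1/(2)), i.e. raised to the 0.5 power.
With the ratio pinned down, the budget gives q_1* = I/(p_1 + p_2·(q_2/q_1)) and q_2* = (q_2/q_1)·q_1*.
Numerically q_2/q_1 = 1.864174, so q_1* = 152/(36.35 + 10.46·1.864174) = 2.7216 and q_2* = 1.864174·2.7216 = 5.0736.
Expenditure on q_2: 10.46·5.0736 = 53.0694; share = 0.3491.

share on q_2 = 0.3491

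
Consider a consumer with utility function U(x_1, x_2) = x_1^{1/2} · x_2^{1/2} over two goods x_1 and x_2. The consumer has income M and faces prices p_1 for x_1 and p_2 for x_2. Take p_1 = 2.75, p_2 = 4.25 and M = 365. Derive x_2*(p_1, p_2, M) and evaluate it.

x_2* = 42.9412

MU_x_1/MU_x_2 = (0.5·x_2)/(0.5·x_1); tangency sets this equal to p_1/p_2.
So 0.5·p_2·x_2 = 0.5·p_1·x_1; combined with the budget, a share 0.5 of income goes to x_1.
Demand: x_1*(p_1,p_2,M) = 0.5·M/p_1 and x_2* = 0.5·M/p_2.
At p_1=2.75, p_2=4.25, M=365: x_2* = 0.5·365/4.25 = 42.9412.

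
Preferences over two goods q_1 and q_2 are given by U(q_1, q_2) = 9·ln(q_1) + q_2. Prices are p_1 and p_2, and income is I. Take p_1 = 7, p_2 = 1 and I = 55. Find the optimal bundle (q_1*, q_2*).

Set MRS = p_1/p_2: (9/q_1)/1 = p_1/p_2.
So q_1*(p_1,p_2) = 9·p_2/p_1, independent of income; and q_2* = (I − 9·p_2)/p_2.
At the given prices: q_1* = 9·1/7 = 1.2857, and q_2* = 46.

q_1* = 1.2857, q_2* = 46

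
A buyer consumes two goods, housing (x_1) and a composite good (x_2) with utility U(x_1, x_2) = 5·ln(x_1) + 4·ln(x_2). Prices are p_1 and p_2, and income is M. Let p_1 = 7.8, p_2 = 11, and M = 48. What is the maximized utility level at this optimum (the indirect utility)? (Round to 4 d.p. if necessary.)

V = 8.796

Demand: x_1*(p_1,p_2,M) = 5/9·M/p_1 and x_2* = 4/9·M/p_2.
At p_1=7.8, p_2=11, M=48: x_1* = 5/9·48/7.8 = 3.4188, x_2* = 1.9394.
Utility at the optimum: U(3.4188, 1.9394) = 8.796.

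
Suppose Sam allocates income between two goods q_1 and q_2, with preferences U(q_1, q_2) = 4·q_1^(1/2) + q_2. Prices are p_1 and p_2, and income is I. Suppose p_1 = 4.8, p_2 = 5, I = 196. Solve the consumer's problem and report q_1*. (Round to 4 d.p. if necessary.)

q_1* = 4.3403

Utility is quasi-linear in q_2; the FOC for q_1 is 2/√q_1 = p_1/p_2.
Thus q_1* = (2·p_2/p_1)² — independent of I — with the rest of income spent on q_2.
Plugging in: q_1* = (2·5/4.8)² = 4.3403.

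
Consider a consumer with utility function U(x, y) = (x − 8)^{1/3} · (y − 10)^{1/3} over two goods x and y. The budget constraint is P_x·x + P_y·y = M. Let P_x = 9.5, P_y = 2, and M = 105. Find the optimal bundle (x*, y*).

Let x' = x−8, y' = y−10. MRS = y'/x' = P_x/P_y.
Substituting into the budget: x* = 8 + 0.5·(M − 8·P_x − 10·P_y)/P_x, and y* = 10 + 0.5·(…)/P_y.
Discretionary income = 105 − 8·9.5 − 10·2 = 9; x* = 8 + 0.5·9/9.5 = 8.4737; y* = 10 + 0.5·9/2 = 12.25.

x* = 8.4737, y* = 12.25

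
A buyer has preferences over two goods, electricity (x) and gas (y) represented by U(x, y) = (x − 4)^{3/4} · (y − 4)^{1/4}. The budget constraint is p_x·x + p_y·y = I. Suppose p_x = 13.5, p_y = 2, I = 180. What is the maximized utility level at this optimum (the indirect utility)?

Let x' = x−4, y' = y−4. MRS = 3·y'/x' = p_x/p_y.
Substituting into the budget: x* = 4 + 0.75·(I − 4·p_x − 4·p_y)/p_x, and y* = 4 + 0.25·(…)/p_y.
Discretionary income = 180 − 4·13.5 − 4·2 = 118; x* = 4 + 0.75·118/13.5 = 10.5556; y* = 4 + 0.25·118/2 = 18.75.
Utility at the optimum: U(10.5556, 18.75) = 8.0289.

V = 8.0289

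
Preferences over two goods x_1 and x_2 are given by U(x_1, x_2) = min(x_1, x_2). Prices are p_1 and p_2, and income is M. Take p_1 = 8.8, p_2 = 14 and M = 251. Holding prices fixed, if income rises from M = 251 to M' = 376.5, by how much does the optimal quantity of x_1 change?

With perfect complements, no substitution: consume in ratio x_1:x_2 = 1:1.
Budget: p_1·x_1 + p_2·x_1 = M, so (p_1 + p_2)·x_1 = M.
Demand: x_1*(p_1,p_2,M) = M/(p_1 + p_2), x_2* = M/(p_1 + p_2).
Here 8.8 + 14 = 22.8, giving x_1* = 11.0088.
At M' = 376.5: x_1* = 16.5132. Change: 16.5132 − 11.0088 = 5.5044.

Δx_1* = 5.5044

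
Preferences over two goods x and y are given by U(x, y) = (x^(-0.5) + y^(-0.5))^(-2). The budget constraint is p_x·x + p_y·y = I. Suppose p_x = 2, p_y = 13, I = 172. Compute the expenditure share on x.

MU_x ∝ x^(-1.5), MU_y ∝ y^(-1.5), so MRS = (y/x)^(1.5) = p_x/p_y.
Solve for the ratio: y/x = [p_x/p_y]^(2/3).
With the ratio pinned down, the budget gives x* = I/(p_x + p_y·(y/x)) and y* = (y/x)·x*.
Numerically y/x = 0.287116, so x* = 172/(2 + 13·0.287116) = 30.0043 and y* = 0.287116·30.0043 = 8.6147.
Expenditure on x: 2·30.0043 = 60.0086; share = 0.3489.

share on x = 0.3489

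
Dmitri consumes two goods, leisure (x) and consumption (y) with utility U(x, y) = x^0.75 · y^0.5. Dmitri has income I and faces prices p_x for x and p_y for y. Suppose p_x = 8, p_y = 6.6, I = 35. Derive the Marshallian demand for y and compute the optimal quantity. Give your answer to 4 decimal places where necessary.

Tangency: MRS = (3/2)·y/x = p_x/p_y.
Rearranging, p_y·y = (2/3)·p_x·x. Substituting into the budget gives p_x·x·(1 + (2/3)) = I.
Demand: x*(p_x,p_y,I) = 0.6·I/p_x and y* = 0.4·I/p_y.
At p_x=8, p_y=6.6, I=35: y* = 0.4·35/6.6 = 2.1212.

y* = 2.1212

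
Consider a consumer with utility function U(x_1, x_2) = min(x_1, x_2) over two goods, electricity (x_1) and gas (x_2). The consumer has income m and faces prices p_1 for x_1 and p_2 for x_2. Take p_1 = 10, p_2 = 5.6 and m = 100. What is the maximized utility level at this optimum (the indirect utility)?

V = 6.4103

Demand: x_1*(p_1,p_2,m) = m/(p_1 + p_2), x_2* = m/(p_1 + p_2).
Here 10 + 5.6 = 15.6, giving x_1* = 6.4103 and x_2* = 6.4103.
Utility at the optimum: U(6.4103, 6.4103) = 6.4103.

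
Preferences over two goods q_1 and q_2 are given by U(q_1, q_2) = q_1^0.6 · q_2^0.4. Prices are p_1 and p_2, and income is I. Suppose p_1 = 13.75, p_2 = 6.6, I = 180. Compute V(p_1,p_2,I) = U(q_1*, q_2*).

Tangency: MRS = (3/2)·q_2/q_1 = p_1/p_2.
So 0.6·p_2·q_2 = 0.4·p_1·q_1; combined with the budget, a share 0.6 of income goes to q_1.
Demand: q_1*(p_1,p_2,I) = 0.6·I/p_1 and q_2* = 0.4·I/p_2.
At p_1=13.75, p_2=6.6, I=180: q_1* = 0.6·180/13.75 = 7.8545, q_2* = 10.9091.
Utility at the optimum: U(7.8545, 10.9091) = 8.9575.

V = 8.9575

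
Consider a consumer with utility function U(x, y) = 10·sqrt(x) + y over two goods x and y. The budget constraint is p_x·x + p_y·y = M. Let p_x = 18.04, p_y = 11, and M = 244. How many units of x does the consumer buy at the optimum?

x* = 9.2951

Solve: √x = 5·p_y/p_x, so x*(p_x,p_y) = (5·p_y/p_x)², and y* = (M − p_x·x*)/p_y.
Plugging in: x* = (5·11/18.04)² = 9.2951.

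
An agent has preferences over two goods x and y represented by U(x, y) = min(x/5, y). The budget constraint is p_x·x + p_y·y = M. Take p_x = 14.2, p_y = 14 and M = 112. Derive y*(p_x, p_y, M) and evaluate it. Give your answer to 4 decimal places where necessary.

y* = 1.3176

Demand: x*(p_x,p_y,M) = 5·M/(5·p_x + p_y), y* = M/(5·p_x + p_y).
Here 5·14.2 + 14 = 85, giving y* = 1.3176.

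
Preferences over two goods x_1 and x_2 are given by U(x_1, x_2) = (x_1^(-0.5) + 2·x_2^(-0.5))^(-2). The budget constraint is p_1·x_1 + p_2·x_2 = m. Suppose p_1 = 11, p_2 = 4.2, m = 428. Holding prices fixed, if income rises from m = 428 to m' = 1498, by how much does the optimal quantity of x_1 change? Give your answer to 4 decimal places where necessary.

Δx_1* = 45.2093

MRS = MU_x_1/MU_x_2 = (1/2)·(x_2/x_1)^(1.5). Set equal to p_1/p_2.
Solve for the ratio: x_2/x_1 = [2·p_1/p_2]^(2/3).
With the ratio pinned down, the budget gives x_1* = m/(p_1 + p_2·(x_2/x_1)) and x_2* = (x_2/x_1)·x_1*.
Numerically x_2/x_1 = 3.016122, so x_1* = 428/(11 + 4.2·3.016122) = 18.0837.
At m' = 1498: x_1* = 63.293. Change: 63.293 − 18.0837 = 45.2093.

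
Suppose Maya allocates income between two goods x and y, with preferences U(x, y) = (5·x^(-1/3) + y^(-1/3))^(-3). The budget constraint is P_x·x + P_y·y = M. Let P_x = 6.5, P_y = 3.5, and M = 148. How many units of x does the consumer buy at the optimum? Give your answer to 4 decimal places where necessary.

MRS = MU_x/MU_y = 5·(y/x)^(4/3). Set equal to P_x/P_y.
Hence y/x = ((1/5)·P_x/P_y)^(1/(4/3)), i.e. raised to the 0.75 power.
With the ratio pinned down, the budget gives x* = M/(P_x + P_y·(y/x)) and y* = (y/x)·x*.
Numerically y/x = 0.47578, so x* = 148/(6.5 + 3.5·0.47578) = 18.1256.

x* = 18.1256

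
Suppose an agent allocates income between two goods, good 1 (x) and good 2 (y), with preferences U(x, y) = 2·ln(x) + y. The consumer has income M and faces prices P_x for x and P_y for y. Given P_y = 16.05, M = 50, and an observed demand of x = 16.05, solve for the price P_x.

MU_x = 2/x, MU_y = 1. Tangency: 2/x = P_x/P_y.
So x*(P_x,P_y) = 2·P_y/P_x, independent of income; and y* = (M − 2·P_y)/P_y.
Set x* = 16.05 in the demand function and solve for P_x: P_x = 2.

P_x = 2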